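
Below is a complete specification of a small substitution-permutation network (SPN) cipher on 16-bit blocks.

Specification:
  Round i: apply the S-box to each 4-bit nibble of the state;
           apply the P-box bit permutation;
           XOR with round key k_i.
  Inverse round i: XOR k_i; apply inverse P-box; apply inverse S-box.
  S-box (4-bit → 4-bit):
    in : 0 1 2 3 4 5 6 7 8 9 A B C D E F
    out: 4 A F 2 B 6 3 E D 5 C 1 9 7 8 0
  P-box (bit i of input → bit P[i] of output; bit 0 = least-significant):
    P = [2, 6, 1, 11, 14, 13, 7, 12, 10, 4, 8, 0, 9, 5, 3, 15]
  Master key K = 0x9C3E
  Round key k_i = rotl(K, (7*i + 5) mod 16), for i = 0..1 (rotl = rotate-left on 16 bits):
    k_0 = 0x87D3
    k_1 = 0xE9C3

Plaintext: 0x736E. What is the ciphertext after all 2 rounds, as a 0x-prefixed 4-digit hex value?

s_0 = plaintext = 0x736E
s_1 = Round(s_0, k_0) = 0x6FEB
s_2 = Round(s_1, k_1) = 0xFBE7

0xFBE7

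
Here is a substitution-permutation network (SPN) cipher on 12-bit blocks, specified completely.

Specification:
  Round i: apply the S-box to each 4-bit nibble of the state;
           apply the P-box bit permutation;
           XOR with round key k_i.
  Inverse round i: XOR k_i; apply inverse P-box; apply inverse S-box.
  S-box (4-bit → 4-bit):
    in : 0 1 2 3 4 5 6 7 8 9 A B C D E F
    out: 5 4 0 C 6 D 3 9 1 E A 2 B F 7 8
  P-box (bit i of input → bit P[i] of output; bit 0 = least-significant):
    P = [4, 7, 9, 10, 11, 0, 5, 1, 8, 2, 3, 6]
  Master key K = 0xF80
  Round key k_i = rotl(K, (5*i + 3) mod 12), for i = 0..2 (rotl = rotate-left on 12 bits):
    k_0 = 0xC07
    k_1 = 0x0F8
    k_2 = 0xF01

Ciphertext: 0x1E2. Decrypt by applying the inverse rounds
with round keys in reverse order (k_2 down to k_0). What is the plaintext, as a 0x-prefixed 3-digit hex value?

s_0 = ciphertext = 0x1E2
s_1 = InvRound(s_0, k_2) = 0xFD9
s_2 = InvRound(s_1, k_1) = 0x8E3
s_3 = InvRound(s_2, k_0) = 0xA1A

0xA1A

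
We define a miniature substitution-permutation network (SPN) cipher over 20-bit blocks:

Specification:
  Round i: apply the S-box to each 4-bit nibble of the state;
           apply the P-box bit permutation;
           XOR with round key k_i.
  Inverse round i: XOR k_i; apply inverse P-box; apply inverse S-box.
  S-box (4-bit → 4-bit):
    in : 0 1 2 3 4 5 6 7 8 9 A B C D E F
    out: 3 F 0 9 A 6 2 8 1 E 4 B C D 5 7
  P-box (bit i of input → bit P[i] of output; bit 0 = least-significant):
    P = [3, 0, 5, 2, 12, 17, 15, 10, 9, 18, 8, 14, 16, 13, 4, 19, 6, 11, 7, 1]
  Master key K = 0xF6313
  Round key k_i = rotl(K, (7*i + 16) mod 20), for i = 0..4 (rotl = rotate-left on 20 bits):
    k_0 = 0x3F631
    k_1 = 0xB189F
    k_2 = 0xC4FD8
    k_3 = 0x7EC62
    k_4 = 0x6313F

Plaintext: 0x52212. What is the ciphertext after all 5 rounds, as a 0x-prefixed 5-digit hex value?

0xE50D5

s_0 = plaintext = 0x52212
s_1 = Round(s_0, k_0) = 0x16AB1
s_2 = Round(s_1, k_1) = 0x92570
s_3 = Round(s_2, k_2) = 0x84253
s_4 = Round(s_3, k_3) = 0xD4C2E
s_5 = Round(s_4, k_4) = 0xE50D5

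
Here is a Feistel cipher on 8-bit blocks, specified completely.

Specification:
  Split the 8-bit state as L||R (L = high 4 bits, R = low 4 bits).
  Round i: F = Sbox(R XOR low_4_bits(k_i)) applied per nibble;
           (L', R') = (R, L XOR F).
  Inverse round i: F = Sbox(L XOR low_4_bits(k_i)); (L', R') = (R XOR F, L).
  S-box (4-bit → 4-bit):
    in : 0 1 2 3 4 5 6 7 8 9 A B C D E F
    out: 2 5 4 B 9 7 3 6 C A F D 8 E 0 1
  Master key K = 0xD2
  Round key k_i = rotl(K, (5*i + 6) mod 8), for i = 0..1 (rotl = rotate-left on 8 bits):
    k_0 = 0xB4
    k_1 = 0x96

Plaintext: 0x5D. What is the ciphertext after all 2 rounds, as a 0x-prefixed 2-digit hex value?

s_0 = plaintext = 0x5D
s_1 = Round(s_0, k_0) = 0xDF
s_2 = Round(s_1, k_1) = 0xF7

0xF7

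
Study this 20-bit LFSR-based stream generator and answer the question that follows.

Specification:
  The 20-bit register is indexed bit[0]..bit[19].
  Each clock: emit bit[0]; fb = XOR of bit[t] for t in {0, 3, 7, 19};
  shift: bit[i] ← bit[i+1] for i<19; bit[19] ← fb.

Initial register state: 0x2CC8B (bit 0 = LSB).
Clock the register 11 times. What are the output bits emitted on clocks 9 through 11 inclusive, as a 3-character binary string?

reg_0 = 0x2CC8B
clock 1: out=1, reg = 0x96645
clock 2: out=1, reg = 0x4B322
clock 3: out=0, reg = 0x25991
clock 4: out=1, reg = 0x12CC8
clock 5: out=0, reg = 0x09664
clock 6: out=0, reg = 0x04B32
clock 7: out=0, reg = 0x02599
clock 8: out=1, reg = 0x812CC
clock 9: out=0, reg = 0xC0966
clock 10: out=0, reg = 0xE04B3
clock 11: out=1, reg = 0xF0259

001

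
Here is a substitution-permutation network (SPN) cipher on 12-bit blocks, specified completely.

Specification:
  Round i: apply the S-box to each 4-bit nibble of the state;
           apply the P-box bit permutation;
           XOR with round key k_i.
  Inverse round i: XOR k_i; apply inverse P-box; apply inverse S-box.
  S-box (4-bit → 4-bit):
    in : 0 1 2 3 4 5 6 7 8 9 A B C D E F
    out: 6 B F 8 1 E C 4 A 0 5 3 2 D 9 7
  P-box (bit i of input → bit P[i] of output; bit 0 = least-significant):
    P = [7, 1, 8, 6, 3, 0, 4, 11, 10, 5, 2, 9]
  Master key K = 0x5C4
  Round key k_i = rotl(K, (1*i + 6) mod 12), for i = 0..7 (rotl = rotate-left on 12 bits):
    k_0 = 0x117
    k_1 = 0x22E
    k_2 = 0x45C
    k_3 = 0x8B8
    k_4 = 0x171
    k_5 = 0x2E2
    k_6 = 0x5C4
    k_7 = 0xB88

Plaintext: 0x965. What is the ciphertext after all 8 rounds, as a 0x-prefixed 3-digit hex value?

0xB39

s_0 = plaintext = 0x965
s_1 = Round(s_0, k_0) = 0x845
s_2 = Round(s_1, k_1) = 0x144
s_3 = Round(s_2, k_2) = 0x2F4
s_4 = Round(s_3, k_3) = 0xE05
s_5 = Round(s_4, k_4) = 0x622
s_6 = Round(s_5, k_5) = 0x93D
s_7 = Round(s_6, k_6) = 0xC04
s_8 = Round(s_7, k_7) = 0xB39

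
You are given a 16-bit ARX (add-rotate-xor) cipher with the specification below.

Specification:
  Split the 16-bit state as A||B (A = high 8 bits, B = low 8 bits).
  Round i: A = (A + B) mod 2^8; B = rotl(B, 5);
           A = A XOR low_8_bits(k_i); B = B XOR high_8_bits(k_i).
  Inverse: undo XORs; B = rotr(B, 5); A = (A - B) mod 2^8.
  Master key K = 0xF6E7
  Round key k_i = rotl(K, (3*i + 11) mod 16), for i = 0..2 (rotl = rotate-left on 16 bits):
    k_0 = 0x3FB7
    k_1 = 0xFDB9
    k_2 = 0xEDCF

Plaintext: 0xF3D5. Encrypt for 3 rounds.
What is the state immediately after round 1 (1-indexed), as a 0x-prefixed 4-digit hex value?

s_0 = plaintext = 0xF3D5
s_1 = Round(s_0, k_0) = 0x7F85
s_2 = Round(s_1, k_1) = 0xBD4D
s_3 = Round(s_2, k_2) = 0xC544

0x7F85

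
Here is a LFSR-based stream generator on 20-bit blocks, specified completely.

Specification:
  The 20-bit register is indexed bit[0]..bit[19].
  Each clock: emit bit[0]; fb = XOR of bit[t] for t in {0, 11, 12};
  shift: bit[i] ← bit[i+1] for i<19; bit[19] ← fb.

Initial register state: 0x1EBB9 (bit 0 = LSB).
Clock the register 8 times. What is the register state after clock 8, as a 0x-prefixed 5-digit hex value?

0x9A1EB

reg_0 = 0x1EBB9
clock 1: out=1, reg = 0x0F5DC
clock 2: out=0, reg = 0x87AEE
clock 3: out=0, reg = 0x43D77
clock 4: out=1, reg = 0xA1EBB
clock 5: out=1, reg = 0xD0F5D
clock 6: out=1, reg = 0x687AE
clock 7: out=0, reg = 0x343D7
clock 8: out=1, reg = 0x9A1EB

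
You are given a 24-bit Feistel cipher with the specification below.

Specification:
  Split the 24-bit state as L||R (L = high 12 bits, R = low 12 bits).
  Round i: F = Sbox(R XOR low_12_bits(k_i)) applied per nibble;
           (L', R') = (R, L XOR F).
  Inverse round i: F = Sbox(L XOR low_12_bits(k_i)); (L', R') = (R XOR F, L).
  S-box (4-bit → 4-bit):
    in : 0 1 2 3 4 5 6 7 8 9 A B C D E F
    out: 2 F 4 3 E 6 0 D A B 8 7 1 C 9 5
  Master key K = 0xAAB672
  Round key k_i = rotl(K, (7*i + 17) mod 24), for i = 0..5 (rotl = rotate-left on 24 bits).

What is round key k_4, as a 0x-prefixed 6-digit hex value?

K = 0xAAB672
k_0 = rotl(K, (7*0+17) mod 24) = rotl(K, 17) = 0xE5556C
k_1 = rotl(K, (7*1+17) mod 24) = rotl(K, 0) = 0xAAB672
k_2 = rotl(K, (7*2+17) mod 24) = rotl(K, 7) = 0x5B3955
k_3 = rotl(K, (7*3+17) mod 24) = rotl(K, 14) = 0x9CAAAD
k_4 = rotl(K, (7*4+17) mod 24) = rotl(K, 21) = 0x5556CE

0x5556CE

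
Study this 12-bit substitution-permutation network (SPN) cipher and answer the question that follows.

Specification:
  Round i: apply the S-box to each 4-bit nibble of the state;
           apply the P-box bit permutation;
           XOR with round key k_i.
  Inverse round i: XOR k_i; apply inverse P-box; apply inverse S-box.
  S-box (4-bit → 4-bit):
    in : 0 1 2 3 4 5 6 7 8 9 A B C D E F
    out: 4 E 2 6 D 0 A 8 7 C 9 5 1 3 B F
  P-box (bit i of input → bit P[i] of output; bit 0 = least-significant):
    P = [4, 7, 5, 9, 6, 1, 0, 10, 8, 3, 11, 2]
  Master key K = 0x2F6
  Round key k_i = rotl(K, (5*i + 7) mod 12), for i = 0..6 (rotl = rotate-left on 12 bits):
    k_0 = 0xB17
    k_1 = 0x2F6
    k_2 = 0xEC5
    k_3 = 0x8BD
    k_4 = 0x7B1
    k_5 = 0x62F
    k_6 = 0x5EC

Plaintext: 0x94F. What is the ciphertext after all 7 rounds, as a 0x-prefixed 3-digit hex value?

s_0 = plaintext = 0x94F
s_1 = Round(s_0, k_0) = 0x5E2
s_2 = Round(s_1, k_1) = 0x634
s_3 = Round(s_2, k_2) = 0xCFA
s_4 = Round(s_3, k_3) = 0xFEE
s_5 = Round(s_4, k_4) = 0x86F
s_6 = Round(s_5, k_5) = 0x995
s_7 = Round(s_6, k_6) = 0x9E9

0x9E9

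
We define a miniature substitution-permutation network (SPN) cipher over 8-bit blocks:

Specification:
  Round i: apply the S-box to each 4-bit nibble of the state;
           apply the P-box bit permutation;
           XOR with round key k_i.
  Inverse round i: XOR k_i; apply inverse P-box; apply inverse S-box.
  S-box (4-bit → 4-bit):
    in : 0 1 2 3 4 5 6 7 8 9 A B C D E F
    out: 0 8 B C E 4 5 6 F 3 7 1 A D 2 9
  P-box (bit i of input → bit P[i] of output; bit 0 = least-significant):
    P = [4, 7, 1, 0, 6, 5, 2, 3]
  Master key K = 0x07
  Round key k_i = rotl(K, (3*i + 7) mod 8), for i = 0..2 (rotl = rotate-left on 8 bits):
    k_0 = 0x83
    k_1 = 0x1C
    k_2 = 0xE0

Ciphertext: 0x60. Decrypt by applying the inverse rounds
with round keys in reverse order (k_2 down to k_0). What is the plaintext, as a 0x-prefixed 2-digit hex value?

s_0 = ciphertext = 0x60
s_1 = InvRound(s_0, k_2) = 0x0E
s_2 = InvRound(s_1, k_1) = 0x06
s_3 = InvRound(s_2, k_0) = 0x5C

0x5C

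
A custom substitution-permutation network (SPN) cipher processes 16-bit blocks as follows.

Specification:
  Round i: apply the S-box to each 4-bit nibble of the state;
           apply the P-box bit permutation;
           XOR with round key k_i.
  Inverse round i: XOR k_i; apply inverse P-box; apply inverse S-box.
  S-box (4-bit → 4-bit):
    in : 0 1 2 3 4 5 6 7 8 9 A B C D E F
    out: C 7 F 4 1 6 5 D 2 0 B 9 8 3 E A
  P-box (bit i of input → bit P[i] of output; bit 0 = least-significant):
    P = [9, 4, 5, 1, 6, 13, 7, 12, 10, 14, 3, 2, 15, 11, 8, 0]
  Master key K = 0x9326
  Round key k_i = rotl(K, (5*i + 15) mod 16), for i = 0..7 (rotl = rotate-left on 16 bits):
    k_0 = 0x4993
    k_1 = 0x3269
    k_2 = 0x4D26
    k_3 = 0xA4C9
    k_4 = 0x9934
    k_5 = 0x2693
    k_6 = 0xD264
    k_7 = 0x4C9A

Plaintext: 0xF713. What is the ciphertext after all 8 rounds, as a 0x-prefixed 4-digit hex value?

0x0C5B

s_0 = plaintext = 0xF713
s_1 = Round(s_0, k_0) = 0x657E
s_2 = Round(s_1, k_1) = 0xE393
s_3 = Round(s_2, k_2) = 0x440F
s_4 = Round(s_3, k_3) = 0x305B
s_5 = Round(s_4, k_4) = 0xBABA
s_6 = Round(s_5, k_5) = 0xF0C4
s_7 = Round(s_6, k_6) = 0xC869
s_8 = Round(s_7, k_7) = 0x0C5B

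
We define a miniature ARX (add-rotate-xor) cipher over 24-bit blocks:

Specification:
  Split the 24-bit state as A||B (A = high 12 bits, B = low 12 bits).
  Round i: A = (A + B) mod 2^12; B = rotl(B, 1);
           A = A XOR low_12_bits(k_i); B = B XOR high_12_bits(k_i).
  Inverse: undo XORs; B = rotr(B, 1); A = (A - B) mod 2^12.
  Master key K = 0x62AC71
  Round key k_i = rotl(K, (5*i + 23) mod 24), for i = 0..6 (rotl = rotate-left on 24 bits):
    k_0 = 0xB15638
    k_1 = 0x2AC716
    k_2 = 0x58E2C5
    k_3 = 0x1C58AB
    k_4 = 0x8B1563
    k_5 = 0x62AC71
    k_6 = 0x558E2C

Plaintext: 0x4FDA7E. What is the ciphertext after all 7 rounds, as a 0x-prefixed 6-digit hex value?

0x7B12BD

s_0 = plaintext = 0x4FDA7E
s_1 = Round(s_0, k_0) = 0x943FE8
s_2 = Round(s_1, k_1) = 0xE3DD7D
s_3 = Round(s_2, k_2) = 0x97FF75
s_4 = Round(s_3, k_3) = 0x05FF2E
s_5 = Round(s_4, k_4) = 0xAEE6EC
s_6 = Round(s_5, k_5) = 0xDABBF2
s_7 = Round(s_6, k_6) = 0x7B12BD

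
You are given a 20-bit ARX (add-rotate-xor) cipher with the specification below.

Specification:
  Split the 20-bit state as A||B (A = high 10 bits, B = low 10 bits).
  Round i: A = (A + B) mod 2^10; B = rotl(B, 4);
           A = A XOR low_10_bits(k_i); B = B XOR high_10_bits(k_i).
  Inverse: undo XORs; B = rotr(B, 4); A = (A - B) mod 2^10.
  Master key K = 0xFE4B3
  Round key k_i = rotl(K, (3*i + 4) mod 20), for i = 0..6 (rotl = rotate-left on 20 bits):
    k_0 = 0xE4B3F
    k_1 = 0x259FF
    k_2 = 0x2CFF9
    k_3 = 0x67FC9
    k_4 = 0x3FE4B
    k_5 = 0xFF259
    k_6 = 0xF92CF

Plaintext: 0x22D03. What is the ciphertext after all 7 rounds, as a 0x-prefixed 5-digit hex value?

s_0 = plaintext = 0x22D03
s_1 = Round(s_0, k_0) = 0xAC7A6
s_2 = Round(s_1, k_1) = 0xEA2F8
s_3 = Round(s_2, k_2) = 0x56738
s_4 = Round(s_3, k_3) = 0xD6213
s_5 = Round(s_4, k_4) = 0xC81C7
s_6 = Round(s_5, k_5) = 0xAFB8B
s_7 = Round(s_6, k_6) = 0x21B5A

0x21B5A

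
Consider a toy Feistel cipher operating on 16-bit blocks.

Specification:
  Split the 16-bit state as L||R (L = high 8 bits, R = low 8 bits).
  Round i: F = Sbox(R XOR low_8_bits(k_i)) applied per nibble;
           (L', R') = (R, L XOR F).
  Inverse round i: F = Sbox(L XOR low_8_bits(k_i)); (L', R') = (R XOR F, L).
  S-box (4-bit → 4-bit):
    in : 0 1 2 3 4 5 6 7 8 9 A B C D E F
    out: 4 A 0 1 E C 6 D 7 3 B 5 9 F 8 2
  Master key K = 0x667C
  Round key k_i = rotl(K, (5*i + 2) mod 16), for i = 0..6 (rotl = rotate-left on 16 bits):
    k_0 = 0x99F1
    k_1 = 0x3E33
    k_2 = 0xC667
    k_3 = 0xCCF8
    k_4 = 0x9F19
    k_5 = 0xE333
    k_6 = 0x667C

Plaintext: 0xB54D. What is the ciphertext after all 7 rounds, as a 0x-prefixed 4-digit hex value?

0x32FE

s_0 = plaintext = 0xB54D
s_1 = Round(s_0, k_0) = 0x4DEC
s_2 = Round(s_1, k_1) = 0xECBF
s_3 = Round(s_2, k_2) = 0xBF1B
s_4 = Round(s_3, k_3) = 0x1B3E
s_5 = Round(s_4, k_4) = 0x3E16
s_6 = Round(s_5, k_5) = 0x1632
s_7 = Round(s_6, k_6) = 0x32FE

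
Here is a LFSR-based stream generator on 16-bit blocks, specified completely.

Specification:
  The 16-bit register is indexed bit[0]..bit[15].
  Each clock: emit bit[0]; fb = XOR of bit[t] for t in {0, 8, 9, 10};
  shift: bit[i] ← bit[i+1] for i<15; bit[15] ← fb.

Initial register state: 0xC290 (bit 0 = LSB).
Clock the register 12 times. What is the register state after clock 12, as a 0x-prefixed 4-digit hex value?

reg_0 = 0xC290
clock 1: out=0, reg = 0xE148
clock 2: out=0, reg = 0xF0A4
clock 3: out=0, reg = 0x7852
clock 4: out=0, reg = 0x3C29
clock 5: out=1, reg = 0x1E14
clock 6: out=0, reg = 0x0F0A
clock 7: out=0, reg = 0x8785
clock 8: out=1, reg = 0x43C2
clock 9: out=0, reg = 0x21E1
clock 10: out=1, reg = 0x10F0
clock 11: out=0, reg = 0x0878
clock 12: out=0, reg = 0x043C

0x043C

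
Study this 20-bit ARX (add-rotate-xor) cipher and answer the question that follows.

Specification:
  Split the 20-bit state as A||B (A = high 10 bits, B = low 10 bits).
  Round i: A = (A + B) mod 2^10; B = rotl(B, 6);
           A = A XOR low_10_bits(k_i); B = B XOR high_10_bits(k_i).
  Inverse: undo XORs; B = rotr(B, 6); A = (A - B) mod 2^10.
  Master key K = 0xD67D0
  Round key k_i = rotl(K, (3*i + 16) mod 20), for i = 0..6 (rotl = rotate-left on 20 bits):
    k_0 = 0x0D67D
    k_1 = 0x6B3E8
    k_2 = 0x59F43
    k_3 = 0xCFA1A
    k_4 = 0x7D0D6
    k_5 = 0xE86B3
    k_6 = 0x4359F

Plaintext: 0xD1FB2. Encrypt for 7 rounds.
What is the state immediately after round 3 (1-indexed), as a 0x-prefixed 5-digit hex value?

0x97445

s_0 = plaintext = 0xD1FB2
s_1 = Round(s_0, k_0) = 0x2108E
s_2 = Round(s_1, k_1) = 0xBEA24
s_3 = Round(s_2, k_2) = 0x97445
s_4 = Round(s_3, k_3) = 0x2E27A
s_5 = Round(s_4, k_4) = 0xF9353
s_6 = Round(s_5, k_5) = 0x61354
s_7 = Round(s_6, k_6) = 0x51C38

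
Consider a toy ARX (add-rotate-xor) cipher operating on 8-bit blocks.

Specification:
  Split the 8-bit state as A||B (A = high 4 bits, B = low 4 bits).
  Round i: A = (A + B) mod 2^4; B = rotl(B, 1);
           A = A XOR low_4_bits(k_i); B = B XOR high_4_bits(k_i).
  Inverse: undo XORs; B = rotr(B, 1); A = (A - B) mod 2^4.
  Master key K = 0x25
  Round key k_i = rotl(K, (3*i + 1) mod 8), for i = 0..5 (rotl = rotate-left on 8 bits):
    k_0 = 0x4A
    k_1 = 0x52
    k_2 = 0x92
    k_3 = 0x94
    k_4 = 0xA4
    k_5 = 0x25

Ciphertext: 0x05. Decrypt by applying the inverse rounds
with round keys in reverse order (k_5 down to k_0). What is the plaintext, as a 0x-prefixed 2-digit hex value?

s_0 = ciphertext = 0x05
s_1 = InvRound(s_0, k_5) = 0xAB
s_2 = InvRound(s_1, k_4) = 0x68
s_3 = InvRound(s_2, k_3) = 0xA8
s_4 = InvRound(s_3, k_2) = 0x08
s_5 = InvRound(s_4, k_1) = 0x4E
s_6 = InvRound(s_5, k_0) = 0x95

0x95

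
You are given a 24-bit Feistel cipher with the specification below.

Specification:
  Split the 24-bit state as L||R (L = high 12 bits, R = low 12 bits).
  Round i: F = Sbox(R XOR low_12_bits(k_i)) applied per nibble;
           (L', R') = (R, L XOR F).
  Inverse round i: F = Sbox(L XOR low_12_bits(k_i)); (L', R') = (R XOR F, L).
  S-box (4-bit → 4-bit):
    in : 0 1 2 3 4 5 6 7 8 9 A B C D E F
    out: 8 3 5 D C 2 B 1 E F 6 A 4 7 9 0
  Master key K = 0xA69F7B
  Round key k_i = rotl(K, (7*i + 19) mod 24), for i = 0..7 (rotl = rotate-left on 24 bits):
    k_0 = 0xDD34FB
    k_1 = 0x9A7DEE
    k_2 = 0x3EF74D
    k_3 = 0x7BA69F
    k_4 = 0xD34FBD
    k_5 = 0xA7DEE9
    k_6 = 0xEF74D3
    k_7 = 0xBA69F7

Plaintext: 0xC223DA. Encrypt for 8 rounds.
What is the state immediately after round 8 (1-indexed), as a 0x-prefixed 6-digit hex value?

0x7B0825

s_0 = plaintext = 0xC223DA
s_1 = Round(s_0, k_0) = 0x3DAD71
s_2 = Round(s_1, k_1) = 0xD71B2A
s_3 = Round(s_2, k_2) = 0xB2A9C0
s_4 = Round(s_3, k_3) = 0x9C0B0A
s_5 = Round(s_4, k_4) = 0xB0A561
s_6 = Round(s_5, k_5) = 0x5611E4
s_7 = Round(s_6, k_6) = 0x1E47B0
s_8 = Round(s_7, k_7) = 0x7B0825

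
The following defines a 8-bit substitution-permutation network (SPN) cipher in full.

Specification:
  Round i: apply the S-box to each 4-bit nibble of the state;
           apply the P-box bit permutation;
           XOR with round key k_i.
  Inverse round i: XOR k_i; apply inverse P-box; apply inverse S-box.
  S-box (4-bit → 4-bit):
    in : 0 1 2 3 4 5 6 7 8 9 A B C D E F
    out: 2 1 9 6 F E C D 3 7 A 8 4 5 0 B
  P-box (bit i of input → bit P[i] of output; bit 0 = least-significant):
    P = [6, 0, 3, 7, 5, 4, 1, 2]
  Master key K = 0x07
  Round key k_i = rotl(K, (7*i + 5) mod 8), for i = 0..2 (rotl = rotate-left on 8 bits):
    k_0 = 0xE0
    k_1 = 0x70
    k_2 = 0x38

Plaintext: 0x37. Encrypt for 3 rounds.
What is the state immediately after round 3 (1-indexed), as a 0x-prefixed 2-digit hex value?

0x31

s_0 = plaintext = 0x37
s_1 = Round(s_0, k_0) = 0x3A
s_2 = Round(s_1, k_1) = 0xE3
s_3 = Round(s_2, k_2) = 0x31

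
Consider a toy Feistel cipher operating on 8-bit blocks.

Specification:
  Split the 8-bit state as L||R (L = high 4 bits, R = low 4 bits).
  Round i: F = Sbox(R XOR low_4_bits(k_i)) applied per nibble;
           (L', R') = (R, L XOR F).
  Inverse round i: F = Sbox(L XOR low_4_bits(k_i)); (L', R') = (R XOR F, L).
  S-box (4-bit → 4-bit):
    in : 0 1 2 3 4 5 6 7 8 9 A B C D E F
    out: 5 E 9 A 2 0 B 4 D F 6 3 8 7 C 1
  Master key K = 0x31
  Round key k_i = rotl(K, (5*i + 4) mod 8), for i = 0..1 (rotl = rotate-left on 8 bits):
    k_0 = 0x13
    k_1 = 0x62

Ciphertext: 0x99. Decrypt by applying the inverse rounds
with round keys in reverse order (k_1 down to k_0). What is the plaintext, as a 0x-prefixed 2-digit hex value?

0x6A

s_0 = ciphertext = 0x99
s_1 = InvRound(s_0, k_1) = 0xA9
s_2 = InvRound(s_1, k_0) = 0x6A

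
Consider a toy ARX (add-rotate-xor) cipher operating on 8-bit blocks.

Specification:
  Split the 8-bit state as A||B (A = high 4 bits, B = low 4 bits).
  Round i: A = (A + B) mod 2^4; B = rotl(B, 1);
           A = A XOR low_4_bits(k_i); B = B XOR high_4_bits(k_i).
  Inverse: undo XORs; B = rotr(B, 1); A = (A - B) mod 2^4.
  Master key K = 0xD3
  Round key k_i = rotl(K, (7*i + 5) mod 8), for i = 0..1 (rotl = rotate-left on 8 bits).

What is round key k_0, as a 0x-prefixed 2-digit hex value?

K = 0xD3
k_0 = rotl(K, (7*0+5) mod 8) = rotl(K, 5) = 0x7A

0x7A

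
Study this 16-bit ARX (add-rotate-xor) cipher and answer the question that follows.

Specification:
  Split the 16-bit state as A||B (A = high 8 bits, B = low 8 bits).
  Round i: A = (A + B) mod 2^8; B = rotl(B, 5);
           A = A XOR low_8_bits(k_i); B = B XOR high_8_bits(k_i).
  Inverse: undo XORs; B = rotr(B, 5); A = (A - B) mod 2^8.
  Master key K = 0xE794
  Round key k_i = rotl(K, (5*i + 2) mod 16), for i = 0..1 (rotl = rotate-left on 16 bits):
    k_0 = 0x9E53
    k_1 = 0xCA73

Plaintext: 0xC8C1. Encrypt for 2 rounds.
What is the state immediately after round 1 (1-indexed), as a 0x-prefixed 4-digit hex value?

s_0 = plaintext = 0xC8C1
s_1 = Round(s_0, k_0) = 0xDAA6
s_2 = Round(s_1, k_1) = 0xF31E

0xDAA6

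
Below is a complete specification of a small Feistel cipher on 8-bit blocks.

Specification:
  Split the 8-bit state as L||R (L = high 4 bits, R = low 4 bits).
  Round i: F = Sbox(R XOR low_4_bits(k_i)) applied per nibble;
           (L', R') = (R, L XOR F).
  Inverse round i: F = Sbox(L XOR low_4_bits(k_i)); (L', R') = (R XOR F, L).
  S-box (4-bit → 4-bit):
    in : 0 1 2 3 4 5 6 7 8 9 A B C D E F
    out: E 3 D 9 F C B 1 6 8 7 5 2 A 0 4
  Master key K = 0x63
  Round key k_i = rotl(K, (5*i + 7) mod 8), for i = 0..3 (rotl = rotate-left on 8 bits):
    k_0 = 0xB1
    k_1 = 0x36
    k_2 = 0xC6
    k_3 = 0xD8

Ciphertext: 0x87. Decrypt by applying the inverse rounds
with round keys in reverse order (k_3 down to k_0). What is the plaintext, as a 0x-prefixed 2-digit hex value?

0x8E

s_0 = ciphertext = 0x87
s_1 = InvRound(s_0, k_3) = 0x98
s_2 = InvRound(s_1, k_2) = 0xC9
s_3 = InvRound(s_2, k_1) = 0xEC
s_4 = InvRound(s_3, k_0) = 0x8E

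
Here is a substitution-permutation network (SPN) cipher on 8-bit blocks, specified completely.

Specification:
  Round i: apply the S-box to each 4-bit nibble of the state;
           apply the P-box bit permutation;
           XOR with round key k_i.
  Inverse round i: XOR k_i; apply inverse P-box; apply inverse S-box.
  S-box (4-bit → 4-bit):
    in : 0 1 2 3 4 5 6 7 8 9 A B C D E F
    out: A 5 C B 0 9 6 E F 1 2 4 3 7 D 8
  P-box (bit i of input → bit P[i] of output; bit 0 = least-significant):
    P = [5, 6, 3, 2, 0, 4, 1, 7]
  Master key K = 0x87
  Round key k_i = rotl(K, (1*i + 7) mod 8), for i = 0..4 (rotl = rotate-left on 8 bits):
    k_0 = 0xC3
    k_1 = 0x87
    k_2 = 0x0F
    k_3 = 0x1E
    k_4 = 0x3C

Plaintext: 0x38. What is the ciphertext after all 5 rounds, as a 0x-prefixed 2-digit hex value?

0x96

s_0 = plaintext = 0x38
s_1 = Round(s_0, k_0) = 0x3E
s_2 = Round(s_1, k_1) = 0x3A
s_3 = Round(s_2, k_2) = 0xDE
s_4 = Round(s_3, k_3) = 0x21
s_5 = Round(s_4, k_4) = 0x96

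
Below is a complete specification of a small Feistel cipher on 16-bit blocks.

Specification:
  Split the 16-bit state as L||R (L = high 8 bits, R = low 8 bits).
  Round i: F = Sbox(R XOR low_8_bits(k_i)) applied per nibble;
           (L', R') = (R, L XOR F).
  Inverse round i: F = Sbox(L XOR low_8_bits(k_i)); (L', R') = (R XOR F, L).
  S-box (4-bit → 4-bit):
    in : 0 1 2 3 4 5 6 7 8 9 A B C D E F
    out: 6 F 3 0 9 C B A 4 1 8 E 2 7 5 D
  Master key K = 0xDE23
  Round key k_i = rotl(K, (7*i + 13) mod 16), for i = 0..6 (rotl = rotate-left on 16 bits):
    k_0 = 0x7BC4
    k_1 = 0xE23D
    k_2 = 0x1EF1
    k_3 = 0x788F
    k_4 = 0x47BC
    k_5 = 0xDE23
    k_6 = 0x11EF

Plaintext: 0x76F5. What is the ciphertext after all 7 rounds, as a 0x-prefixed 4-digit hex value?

0x55CB

s_0 = plaintext = 0x76F5
s_1 = Round(s_0, k_0) = 0xF579
s_2 = Round(s_1, k_1) = 0x796C
s_3 = Round(s_2, k_2) = 0x6C6E
s_4 = Round(s_3, k_3) = 0x6E33
s_5 = Round(s_4, k_4) = 0x3323
s_6 = Round(s_5, k_5) = 0x2355
s_7 = Round(s_6, k_6) = 0x55CB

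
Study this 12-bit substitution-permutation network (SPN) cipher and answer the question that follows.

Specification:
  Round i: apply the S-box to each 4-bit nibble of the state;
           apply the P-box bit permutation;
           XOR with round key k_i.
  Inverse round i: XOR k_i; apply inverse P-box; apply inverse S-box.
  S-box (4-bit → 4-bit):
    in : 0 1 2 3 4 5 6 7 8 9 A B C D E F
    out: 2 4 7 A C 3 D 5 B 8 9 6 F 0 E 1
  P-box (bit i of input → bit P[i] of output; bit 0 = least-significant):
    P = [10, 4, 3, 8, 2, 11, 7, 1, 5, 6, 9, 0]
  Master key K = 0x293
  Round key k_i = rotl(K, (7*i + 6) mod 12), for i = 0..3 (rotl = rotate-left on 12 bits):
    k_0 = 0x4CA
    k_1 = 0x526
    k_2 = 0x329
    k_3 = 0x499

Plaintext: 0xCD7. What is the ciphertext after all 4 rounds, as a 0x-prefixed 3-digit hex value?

s_0 = plaintext = 0xCD7
s_1 = Round(s_0, k_0) = 0x2A3
s_2 = Round(s_1, k_1) = 0x650
s_3 = Round(s_2, k_2) = 0x91C
s_4 = Round(s_3, k_3) = 0x100

0x100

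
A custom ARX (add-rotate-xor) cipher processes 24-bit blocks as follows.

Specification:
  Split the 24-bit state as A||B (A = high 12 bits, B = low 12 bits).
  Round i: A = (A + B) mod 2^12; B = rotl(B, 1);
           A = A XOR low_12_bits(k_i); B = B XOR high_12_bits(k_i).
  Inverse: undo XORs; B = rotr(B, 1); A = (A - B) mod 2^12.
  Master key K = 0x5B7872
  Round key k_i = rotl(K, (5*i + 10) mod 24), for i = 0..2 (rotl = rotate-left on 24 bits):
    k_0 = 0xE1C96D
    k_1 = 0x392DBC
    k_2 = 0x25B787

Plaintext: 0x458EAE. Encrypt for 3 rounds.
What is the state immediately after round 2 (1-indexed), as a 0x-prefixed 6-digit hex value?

s_0 = plaintext = 0x458EAE
s_1 = Round(s_0, k_0) = 0xA6B341
s_2 = Round(s_1, k_1) = 0x010510
s_3 = Round(s_2, k_2) = 0x2A787B

0x010510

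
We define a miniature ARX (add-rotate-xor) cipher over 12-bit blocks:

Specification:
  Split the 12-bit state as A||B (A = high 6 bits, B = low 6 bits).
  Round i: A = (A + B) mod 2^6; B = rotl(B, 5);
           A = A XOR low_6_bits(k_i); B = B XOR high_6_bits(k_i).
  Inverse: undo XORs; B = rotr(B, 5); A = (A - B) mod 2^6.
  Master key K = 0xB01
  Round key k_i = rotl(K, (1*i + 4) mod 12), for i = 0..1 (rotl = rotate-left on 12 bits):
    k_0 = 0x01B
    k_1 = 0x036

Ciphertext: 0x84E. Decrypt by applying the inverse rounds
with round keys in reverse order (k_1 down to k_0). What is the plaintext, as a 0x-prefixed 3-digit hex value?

0xA38

s_0 = ciphertext = 0x84E
s_1 = InvRound(s_0, k_1) = 0xEDC
s_2 = InvRound(s_1, k_0) = 0xA38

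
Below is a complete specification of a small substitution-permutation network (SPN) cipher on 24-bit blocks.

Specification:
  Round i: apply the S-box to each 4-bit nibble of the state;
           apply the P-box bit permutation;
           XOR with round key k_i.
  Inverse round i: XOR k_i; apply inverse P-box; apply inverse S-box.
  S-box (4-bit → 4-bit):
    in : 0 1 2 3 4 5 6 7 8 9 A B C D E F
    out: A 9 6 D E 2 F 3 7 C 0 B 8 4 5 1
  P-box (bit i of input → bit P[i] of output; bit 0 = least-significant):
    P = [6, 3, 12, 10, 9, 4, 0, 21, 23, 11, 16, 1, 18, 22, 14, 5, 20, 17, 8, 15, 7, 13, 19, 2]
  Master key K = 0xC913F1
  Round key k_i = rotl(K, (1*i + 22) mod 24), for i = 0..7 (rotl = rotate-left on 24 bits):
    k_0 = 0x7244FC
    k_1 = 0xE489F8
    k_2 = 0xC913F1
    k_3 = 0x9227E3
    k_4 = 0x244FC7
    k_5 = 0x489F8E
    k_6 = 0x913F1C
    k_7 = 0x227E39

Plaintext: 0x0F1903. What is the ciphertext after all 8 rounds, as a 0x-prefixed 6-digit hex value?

0x1554A8

s_0 = plaintext = 0x0F1903
s_1 = Round(s_0, k_0) = 0x47708A
s_2 = Round(s_1, k_1) = 0xBAA3EF
s_3 = Round(s_2, k_2) = 0x483136
s_4 = Round(s_3, k_3) = 0x2C508C
s_5 = Round(s_4, k_4) = 0x6CE1D4
s_6 = Round(s_5, k_5) = 0xC46B01
s_7 = Round(s_6, k_6) = 0x77F26A
s_8 = Round(s_7, k_7) = 0x1554A8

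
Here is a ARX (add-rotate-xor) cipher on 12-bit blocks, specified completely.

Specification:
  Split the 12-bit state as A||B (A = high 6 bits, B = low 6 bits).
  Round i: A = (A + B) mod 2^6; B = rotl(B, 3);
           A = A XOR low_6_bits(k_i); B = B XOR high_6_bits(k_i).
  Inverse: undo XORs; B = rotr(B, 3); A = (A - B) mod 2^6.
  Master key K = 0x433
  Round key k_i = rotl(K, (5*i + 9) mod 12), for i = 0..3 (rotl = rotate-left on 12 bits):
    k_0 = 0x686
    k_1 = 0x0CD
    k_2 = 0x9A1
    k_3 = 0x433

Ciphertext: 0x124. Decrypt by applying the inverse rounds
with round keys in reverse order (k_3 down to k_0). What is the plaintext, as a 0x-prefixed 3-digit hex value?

0x4D0

s_0 = ciphertext = 0x124
s_1 = InvRound(s_0, k_3) = 0x466
s_2 = InvRound(s_1, k_2) = 0xC00
s_3 = InvRound(s_2, k_1) = 0x958
s_4 = InvRound(s_3, k_0) = 0x4D0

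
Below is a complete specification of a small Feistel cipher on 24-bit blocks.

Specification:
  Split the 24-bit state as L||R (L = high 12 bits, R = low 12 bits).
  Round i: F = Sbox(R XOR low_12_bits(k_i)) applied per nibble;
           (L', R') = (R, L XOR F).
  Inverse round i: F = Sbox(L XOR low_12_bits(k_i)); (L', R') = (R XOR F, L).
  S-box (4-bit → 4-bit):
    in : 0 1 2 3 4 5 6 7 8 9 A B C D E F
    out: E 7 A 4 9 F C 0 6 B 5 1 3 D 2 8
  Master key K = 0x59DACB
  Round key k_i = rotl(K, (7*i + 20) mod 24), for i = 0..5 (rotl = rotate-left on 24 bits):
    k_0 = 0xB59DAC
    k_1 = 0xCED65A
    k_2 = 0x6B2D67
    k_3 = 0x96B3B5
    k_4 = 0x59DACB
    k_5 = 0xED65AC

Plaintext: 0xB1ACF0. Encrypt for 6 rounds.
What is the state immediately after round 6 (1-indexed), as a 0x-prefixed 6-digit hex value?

s_0 = plaintext = 0xB1ACF0
s_1 = Round(s_0, k_0) = 0xCF0CE9
s_2 = Round(s_1, k_1) = 0xCE99E4
s_3 = Round(s_2, k_2) = 0x9E458D
s_4 = Round(s_3, k_3) = 0x58D5A2
s_5 = Round(s_4, k_4) = 0x5A2D46
s_6 = Round(s_5, k_5) = 0xD46387

0xD46387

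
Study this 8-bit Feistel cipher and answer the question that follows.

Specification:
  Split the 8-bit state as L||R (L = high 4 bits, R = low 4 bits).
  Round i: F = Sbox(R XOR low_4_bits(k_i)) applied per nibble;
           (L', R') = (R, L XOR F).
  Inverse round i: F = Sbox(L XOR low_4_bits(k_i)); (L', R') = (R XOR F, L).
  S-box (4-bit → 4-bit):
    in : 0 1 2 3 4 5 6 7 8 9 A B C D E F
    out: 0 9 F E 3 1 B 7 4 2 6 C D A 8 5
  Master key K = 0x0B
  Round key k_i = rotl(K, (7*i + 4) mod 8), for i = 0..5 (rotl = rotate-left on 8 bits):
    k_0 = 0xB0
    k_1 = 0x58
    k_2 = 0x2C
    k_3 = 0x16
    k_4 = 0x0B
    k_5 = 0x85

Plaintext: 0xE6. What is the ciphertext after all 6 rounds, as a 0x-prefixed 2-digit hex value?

s_0 = plaintext = 0xE6
s_1 = Round(s_0, k_0) = 0x65
s_2 = Round(s_1, k_1) = 0x5C
s_3 = Round(s_2, k_2) = 0xC5
s_4 = Round(s_3, k_3) = 0x52
s_5 = Round(s_4, k_4) = 0x27
s_6 = Round(s_5, k_5) = 0x7D

0x7D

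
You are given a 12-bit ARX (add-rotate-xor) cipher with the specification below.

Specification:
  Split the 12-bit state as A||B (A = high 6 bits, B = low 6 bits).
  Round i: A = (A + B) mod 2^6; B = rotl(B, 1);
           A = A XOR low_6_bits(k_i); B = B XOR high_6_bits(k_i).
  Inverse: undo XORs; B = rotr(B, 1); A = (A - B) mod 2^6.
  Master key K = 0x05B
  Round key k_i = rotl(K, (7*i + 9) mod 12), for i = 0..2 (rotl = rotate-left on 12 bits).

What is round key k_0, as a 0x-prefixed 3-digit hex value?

0x60B

K = 0x05B
k_0 = rotl(K, (7*0+9) mod 12) = rotl(K, 9) = 0x60B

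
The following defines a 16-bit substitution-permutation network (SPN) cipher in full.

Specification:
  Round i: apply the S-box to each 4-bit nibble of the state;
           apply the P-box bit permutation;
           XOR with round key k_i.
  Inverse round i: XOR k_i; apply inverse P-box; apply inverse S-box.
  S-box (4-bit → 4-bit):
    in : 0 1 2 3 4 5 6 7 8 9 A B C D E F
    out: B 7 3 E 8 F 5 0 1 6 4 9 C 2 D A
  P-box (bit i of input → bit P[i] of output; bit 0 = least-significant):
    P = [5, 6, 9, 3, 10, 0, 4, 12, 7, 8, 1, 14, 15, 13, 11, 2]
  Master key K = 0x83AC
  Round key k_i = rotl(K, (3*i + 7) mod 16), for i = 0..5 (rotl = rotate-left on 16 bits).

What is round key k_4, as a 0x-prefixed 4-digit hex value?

K = 0x83AC
k_0 = rotl(K, (3*0+7) mod 16) = rotl(K, 7) = 0xD641
k_1 = rotl(K, (3*1+7) mod 16) = rotl(K, 10) = 0xB20E
k_2 = rotl(K, (3*2+7) mod 16) = rotl(K, 13) = 0x9075
k_3 = rotl(K, (3*3+7) mod 16) = rotl(K, 0) = 0x83AC
k_4 = rotl(K, (3*4+7) mod 16) = rotl(K, 3) = 0x1D64

0x1D64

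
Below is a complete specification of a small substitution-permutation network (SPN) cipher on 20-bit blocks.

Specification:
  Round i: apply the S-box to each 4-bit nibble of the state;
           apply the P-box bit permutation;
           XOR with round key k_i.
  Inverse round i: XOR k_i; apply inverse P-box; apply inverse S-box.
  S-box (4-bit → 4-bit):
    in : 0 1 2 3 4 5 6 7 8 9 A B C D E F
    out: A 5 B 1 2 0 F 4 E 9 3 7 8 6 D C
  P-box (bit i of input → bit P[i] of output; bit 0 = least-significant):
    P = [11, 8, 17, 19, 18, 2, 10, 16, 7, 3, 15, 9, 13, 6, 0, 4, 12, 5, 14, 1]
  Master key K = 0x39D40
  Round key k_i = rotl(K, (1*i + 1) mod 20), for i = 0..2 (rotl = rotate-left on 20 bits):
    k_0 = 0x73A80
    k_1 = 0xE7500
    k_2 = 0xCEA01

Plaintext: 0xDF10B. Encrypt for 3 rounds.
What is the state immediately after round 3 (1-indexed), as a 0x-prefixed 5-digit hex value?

s_0 = plaintext = 0xDF10B
s_1 = Round(s_0, k_0) = 0x4F335
s_2 = Round(s_1, k_1) = 0xA75B1
s_3 = Round(s_2, k_2) = 0xAF624

0xAF624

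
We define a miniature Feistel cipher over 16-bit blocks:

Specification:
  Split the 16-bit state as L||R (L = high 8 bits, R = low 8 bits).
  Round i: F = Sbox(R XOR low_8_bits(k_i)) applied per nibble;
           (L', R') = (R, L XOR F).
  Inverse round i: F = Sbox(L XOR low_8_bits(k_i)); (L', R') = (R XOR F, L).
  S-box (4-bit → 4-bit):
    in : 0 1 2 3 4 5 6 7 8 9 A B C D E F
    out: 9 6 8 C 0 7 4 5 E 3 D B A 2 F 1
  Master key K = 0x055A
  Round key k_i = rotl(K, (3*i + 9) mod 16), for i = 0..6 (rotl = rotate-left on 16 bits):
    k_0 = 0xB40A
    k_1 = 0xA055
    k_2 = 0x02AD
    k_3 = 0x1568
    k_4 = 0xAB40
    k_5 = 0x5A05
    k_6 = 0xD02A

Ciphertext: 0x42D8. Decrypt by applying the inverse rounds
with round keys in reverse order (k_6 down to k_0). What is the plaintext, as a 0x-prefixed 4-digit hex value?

0x2DF3

s_0 = ciphertext = 0x42D8
s_1 = InvRound(s_0, k_6) = 0x9642
s_2 = InvRound(s_1, k_5) = 0x7E96
s_3 = InvRound(s_2, k_4) = 0x597E
s_4 = InvRound(s_3, k_3) = 0xB859
s_5 = InvRound(s_4, k_2) = 0x3EB8
s_6 = InvRound(s_5, k_1) = 0xF33E
s_7 = InvRound(s_6, k_0) = 0x2DF3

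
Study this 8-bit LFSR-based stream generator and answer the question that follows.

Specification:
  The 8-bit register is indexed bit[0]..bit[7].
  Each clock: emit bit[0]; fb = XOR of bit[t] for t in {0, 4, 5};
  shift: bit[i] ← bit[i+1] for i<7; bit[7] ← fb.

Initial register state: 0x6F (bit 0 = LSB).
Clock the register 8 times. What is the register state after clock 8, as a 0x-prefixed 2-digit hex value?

reg_0 = 0x6F
clock 1: out=1, reg = 0x37
clock 2: out=1, reg = 0x9B
clock 3: out=1, reg = 0x4D
clock 4: out=1, reg = 0xA6
clock 5: out=0, reg = 0xD3
clock 6: out=1, reg = 0x69
clock 7: out=1, reg = 0x34
clock 8: out=0, reg = 0x1A

0x1A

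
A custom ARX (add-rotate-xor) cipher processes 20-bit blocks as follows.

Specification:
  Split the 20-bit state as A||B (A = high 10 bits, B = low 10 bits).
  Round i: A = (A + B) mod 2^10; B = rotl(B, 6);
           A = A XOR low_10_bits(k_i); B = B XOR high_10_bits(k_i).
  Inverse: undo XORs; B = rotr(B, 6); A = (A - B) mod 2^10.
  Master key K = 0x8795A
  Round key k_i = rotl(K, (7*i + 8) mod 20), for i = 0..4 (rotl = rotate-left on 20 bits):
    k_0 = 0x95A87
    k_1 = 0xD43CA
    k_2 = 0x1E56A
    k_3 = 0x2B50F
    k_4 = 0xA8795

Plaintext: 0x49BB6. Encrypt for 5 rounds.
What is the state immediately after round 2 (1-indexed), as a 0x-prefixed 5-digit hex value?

0x6082E

s_0 = plaintext = 0x49BB6
s_1 = Round(s_0, k_0) = 0x96FED
s_2 = Round(s_1, k_1) = 0x6082E
s_3 = Round(s_2, k_2) = 0x36BFB
s_4 = Round(s_3, k_3) = 0x76A52
s_5 = Round(s_4, k_4) = 0xEE604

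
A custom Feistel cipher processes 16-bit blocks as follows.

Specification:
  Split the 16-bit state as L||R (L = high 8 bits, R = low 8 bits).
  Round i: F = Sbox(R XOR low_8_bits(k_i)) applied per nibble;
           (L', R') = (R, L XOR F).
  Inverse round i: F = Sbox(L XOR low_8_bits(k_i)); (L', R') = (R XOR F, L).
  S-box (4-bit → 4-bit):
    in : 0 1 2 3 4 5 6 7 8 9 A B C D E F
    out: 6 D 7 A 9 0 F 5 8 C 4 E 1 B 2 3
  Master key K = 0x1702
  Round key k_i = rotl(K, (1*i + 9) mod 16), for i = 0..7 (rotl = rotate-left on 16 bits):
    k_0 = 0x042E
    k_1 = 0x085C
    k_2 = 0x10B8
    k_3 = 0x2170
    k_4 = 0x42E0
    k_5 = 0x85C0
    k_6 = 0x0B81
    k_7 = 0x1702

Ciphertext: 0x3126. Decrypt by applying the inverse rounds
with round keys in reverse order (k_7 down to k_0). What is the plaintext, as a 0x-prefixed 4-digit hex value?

s_0 = ciphertext = 0x3126
s_1 = InvRound(s_0, k_7) = 0x8C31
s_2 = InvRound(s_1, k_6) = 0x5A8C
s_3 = InvRound(s_2, k_5) = 0x485A
s_4 = InvRound(s_3, k_4) = 0x1248
s_5 = InvRound(s_4, k_3) = 0xBF12
s_6 = InvRound(s_5, k_2) = 0x77BF
s_7 = InvRound(s_6, k_1) = 0xC177
s_8 = InvRound(s_7, k_0) = 0x54C1

0x54C1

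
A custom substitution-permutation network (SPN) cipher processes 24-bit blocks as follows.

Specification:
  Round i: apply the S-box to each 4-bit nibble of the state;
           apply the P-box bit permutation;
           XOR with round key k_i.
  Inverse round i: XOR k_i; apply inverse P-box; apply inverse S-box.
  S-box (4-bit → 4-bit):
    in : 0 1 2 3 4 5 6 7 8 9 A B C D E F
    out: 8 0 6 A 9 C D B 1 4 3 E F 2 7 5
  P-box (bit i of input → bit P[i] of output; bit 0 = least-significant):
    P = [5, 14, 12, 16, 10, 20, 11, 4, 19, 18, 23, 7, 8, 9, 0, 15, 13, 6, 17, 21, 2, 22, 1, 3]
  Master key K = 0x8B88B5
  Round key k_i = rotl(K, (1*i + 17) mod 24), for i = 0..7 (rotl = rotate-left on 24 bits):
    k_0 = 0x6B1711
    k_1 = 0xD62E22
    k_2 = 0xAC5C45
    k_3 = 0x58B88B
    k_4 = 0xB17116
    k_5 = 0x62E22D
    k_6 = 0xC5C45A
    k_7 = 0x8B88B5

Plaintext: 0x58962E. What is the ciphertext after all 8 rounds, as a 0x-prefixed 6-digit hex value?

s_0 = plaintext = 0x58962E
s_1 = Round(s_0, k_0) = 0xF36FBA
s_2 = Round(s_1, k_1) = 0x6EE755
s_3 = Round(s_2, k_2) = 0xA3679A
s_4 = Round(s_3, k_3) = 0x34716E
s_5 = Round(s_4, k_4) = 0xD18E2E
s_6 = Round(s_5, k_5) = 0xBEBB0D
s_7 = Round(s_6, k_6) = 0x032681
s_8 = Round(s_7, k_7) = 0x238E7C

0x238E7C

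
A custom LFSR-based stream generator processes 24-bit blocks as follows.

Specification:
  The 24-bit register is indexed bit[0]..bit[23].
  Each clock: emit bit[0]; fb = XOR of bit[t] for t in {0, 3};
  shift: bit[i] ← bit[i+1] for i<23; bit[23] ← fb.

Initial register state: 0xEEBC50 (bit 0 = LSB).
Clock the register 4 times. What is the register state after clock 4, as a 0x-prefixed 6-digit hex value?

reg_0 = 0xEEBC50
clock 1: out=0, reg = 0x775E28
clock 2: out=0, reg = 0xBBAF14
clock 3: out=0, reg = 0x5DD78A
clock 4: out=0, reg = 0xAEEBC5

0xAEEBC5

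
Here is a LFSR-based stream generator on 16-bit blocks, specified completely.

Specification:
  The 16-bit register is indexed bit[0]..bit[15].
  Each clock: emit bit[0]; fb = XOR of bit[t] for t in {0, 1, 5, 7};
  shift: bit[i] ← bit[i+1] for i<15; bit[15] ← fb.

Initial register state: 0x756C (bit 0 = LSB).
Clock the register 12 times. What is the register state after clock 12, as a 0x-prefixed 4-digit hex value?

0x29B7

reg_0 = 0x756C
clock 1: out=0, reg = 0xBAB6
clock 2: out=0, reg = 0xDD5B
clock 3: out=1, reg = 0x6EAD
clock 4: out=1, reg = 0xB756
clock 5: out=0, reg = 0xDBAB
clock 6: out=1, reg = 0x6DD5
clock 7: out=1, reg = 0x36EA
clock 8: out=0, reg = 0x9B75
clock 9: out=1, reg = 0x4DBA
clock 10: out=0, reg = 0xA6DD
clock 11: out=1, reg = 0x536E
clock 12: out=0, reg = 0x29B7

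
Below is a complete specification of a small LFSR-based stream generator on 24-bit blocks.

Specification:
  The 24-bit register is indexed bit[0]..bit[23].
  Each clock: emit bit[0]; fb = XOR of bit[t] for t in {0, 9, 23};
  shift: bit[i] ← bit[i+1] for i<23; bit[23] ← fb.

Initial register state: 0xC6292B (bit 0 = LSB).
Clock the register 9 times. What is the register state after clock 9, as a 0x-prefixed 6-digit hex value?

reg_0 = 0xC6292B
clock 1: out=1, reg = 0x631495
clock 2: out=1, reg = 0xB18A4A
clock 3: out=0, reg = 0x58C525
clock 4: out=1, reg = 0xAC6292
clock 5: out=0, reg = 0x563149
clock 6: out=1, reg = 0xAB18A4
clock 7: out=0, reg = 0xD58C52
clock 8: out=0, reg = 0xEAC629
clock 9: out=1, reg = 0xF56314

0xF56314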